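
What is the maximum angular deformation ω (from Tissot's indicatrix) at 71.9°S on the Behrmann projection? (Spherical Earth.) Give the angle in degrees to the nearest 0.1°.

The Behrmann projection is cylindrical equal-area with φ₀ = 30°. For cylindrical equal-area with standard parallel φ₀, h = cos φ / cos φ₀ and k = cos φ₀ / cos φ, so h·k = 1.
At 71.9°: h = 0.3587, k = 2.788; principal scales a = 2.788, b = 0.3587.
sin(ω/2) = (a − b)/(a + b) = 2.429/3.146 = 0.7720, so ω = 2 arcsin(0.7720) ≈ 101.1°.

101.1°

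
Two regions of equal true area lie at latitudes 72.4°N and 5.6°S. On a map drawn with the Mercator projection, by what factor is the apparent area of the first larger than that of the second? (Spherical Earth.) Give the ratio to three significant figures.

Mercator areal scale is sec²φ.
At 72.4°: sec²(72.4°) = 1/0.3024² = 10.94.
At 5.6°: sec²(5.6°) = 1/0.9952² = 1.010.
Ratio = 10.94/1.010 = cos²(5.6°)/cos²(72.4°) ≈ 10.8.

10.8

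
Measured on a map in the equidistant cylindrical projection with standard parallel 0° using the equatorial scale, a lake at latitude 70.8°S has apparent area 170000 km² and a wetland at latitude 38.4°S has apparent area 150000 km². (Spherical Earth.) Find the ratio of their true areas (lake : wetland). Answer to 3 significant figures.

0.476

On the plate carrée, areal scale = h·k = 1 × sec φ, so true area = apparent × cos φ.
True area of lake: 170000 × cos(70.8°) = 170000 × 0.3289 = 55910 km².
True area of wetland: 150000 × cos(38.4°) = 150000 × 0.7837 = 117600 km².
Ratio = 55910 / 117600 ≈ 0.476.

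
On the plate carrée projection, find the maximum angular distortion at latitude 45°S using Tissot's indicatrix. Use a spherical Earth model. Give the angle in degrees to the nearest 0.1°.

19.8°

In the plate carrée (x = Rλ, y = Rφ), meridians are true-scale (h = 1) and parallels are stretched by k = sec φ.
At 45°: h = 1.000, k = 1.414; principal scales a = 1.414, b = 1.000.
sin(ω/2) = (a − b)/(a + b) = 0.4142/2.414 = 0.1716, so ω = 2 arcsin(0.1716) ≈ 19.8°.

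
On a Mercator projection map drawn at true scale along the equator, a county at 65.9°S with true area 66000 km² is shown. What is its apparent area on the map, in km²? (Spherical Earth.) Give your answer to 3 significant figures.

The Mercator projection is conformal; its linear scale factor is the same in every direction and equals sec φ = 1/cos φ.
Areal scale = k² = sec²φ = 1/cos²(65.9°) = 1/0.4083² = 5.998.
Apparent area = 66000 × 5.998 ≈ 396000 km².

396000 km²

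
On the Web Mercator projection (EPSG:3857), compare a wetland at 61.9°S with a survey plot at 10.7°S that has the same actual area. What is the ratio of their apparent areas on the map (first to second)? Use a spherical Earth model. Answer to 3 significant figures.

4.35

On Mercator, area is exaggerated by sec²φ = 1/cos²φ.
At 61.9°: sec²(61.9°) = 1/0.4710² = 4.508.
At 10.7°: sec²(10.7°) = 1/0.9826² = 1.036.
Ratio = 4.508/1.036 = cos²(10.7°)/cos²(61.9°) ≈ 4.35.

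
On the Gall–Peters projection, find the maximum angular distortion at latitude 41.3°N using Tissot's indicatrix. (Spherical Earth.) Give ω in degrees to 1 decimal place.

6.9°

The Gall–Peters projection is cylindrical equal-area with φ₀ = 45°. A cylindrical equal-area projection with standard parallel φ₀ has meridian scale h = cos φ / cos φ₀ and parallel scale k = cos φ₀ / cos φ (so areas are preserved, h·k = 1).
At 41.3°: h = 1.062, k = 0.9412; principal scales a = 1.062, b = 0.9412.
sin(ω/2) = (a − b)/(a + b) = 0.1212/2.004 = 0.06050, so ω = 2 arcsin(0.06050) ≈ 6.9°.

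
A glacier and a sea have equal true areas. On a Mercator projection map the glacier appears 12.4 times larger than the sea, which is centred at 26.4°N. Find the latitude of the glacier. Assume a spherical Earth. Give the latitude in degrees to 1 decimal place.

75.3°

For equal true areas on Mercator, apparent areas scale as sec²φ, so the ratio is cos²φ₂ / cos²φ₁.
cos²φ₂ / cos²φ₁ = 12.4  ⇒  cos φ₁ = cos 26.4° / √12.4 = 0.8957/3.521 = 0.2544.
φ₁ = arccos(0.2544) ≈ 75.3°.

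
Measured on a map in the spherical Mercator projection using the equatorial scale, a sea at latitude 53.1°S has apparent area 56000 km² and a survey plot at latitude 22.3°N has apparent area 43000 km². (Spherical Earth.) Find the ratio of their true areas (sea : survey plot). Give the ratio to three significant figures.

0.548

Since Mercator area scale is 1/cos²φ, the true area equals the apparent area multiplied by cos²φ.
True area of sea: 56000 × cos²(53.1°) = 56000 × 0.3605 = 20190 km².
True area of survey plot: 43000 × cos²(22.3°) = 43000 × 0.8560 = 36810 km².
Ratio = 20190 / 36810 ≈ 0.548.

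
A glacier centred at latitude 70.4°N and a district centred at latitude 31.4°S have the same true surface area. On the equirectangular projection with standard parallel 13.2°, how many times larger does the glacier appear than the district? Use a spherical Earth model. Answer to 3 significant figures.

In the equirectangular projection with standard parallel φ₀ = 13.2° (x = Rλ cos φ₀, y = Rφ), meridians are true-scale (h = 1) and the parallel scale is k = cos φ₀ / cos φ.
Areal scale at 70.4°: h·k = 1.000 × 2.902 = 2.902.
Areal scale at 31.4°: h·k = 1.000 × 1.141 = 1.141.
Ratio = 2.902/1.141 ≈ 2.54.

2.54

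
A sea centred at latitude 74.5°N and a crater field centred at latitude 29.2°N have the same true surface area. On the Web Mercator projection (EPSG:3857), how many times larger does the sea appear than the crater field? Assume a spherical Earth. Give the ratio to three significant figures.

Mercator is conformal with k = sec φ, so areal scale = k² = sec²φ.
At 74.5°: sec²(74.5°) = 1/0.2672² = 14.00.
At 29.2°: sec²(29.2°) = 1/0.8729² = 1.312.
Ratio = 14.00/1.312 = cos²(29.2°)/cos²(74.5°) ≈ 10.7.

10.7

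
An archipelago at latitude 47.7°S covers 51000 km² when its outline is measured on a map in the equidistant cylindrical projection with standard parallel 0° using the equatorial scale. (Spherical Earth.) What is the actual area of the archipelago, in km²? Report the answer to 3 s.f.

In the plate carrée (x = Rλ, y = Rφ), meridians are true-scale (h = 1) and parallels are stretched by k = sec φ.
Areal scale = h·k = 1 × sec φ; at 47.7°, h = 1.000, k = 1.486, so h·k = 1.486.
True area = apparent / (areal scale) = 51000 / 1.486 ≈ 34300 km².

34300 km²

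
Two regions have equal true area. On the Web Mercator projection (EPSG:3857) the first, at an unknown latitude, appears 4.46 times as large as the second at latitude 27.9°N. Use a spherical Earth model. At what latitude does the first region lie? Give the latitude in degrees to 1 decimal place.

65.3°

For equal true areas on Mercator, apparent areas scale as sec²φ, so the ratio is cos²φ₂ / cos²φ₁.
cos²φ₂ / cos²φ₁ = 4.46  ⇒  cos φ₁ = cos 27.9° / √4.46 = 0.8838/2.112 = 0.4185.
φ₁ = arccos(0.4185) ≈ 65.3°.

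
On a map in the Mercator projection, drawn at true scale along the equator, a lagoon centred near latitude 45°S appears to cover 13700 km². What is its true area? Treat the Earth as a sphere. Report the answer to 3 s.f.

Mercator is conformal, so the point scale is isotropic: h = k = sec φ = 1/cos φ.
Areal scale = k² = sec²φ = 1/cos²(45°) = 1/0.7071² = 2.000.
True area = apparent / (areal scale) = 13700 / 2.000 ≈ 6850 km².

6850 km²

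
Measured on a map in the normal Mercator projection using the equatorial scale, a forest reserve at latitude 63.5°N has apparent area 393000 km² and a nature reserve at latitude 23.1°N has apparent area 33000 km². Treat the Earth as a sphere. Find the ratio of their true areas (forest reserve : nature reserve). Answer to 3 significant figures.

Mercator's areal exaggeration is sec²φ; hence true area = (apparent area) · cos²φ.
True area of forest reserve: 393000 × cos²(63.5°) = 393000 × 0.1991 = 78240 km².
True area of nature reserve: 33000 × cos²(23.1°) = 33000 × 0.8461 = 27920 km².
Ratio = 78240 / 27920 ≈ 2.80.

2.80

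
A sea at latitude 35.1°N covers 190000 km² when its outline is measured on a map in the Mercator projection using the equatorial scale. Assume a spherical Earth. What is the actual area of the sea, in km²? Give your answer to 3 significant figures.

127000 km²

For Mercator, h = k = sec φ (a conformal cylindrical projection has a single point scale, 1/cos φ).
Areal scale = k² = sec²φ = 1/cos²(35.1°) = 1/0.8181² = 1.494.
True area = apparent / (areal scale) = 190000 / 1.494 ≈ 127000 km².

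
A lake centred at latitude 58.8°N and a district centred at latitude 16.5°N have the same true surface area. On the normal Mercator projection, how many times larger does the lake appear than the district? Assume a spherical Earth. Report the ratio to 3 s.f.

Mercator areal scale is sec²φ.
At 58.8°: sec²(58.8°) = 1/0.5180² = 3.726.
At 16.5°: sec²(16.5°) = 1/0.9588² = 1.088.
Ratio = 3.726/1.088 = cos²(16.5°)/cos²(58.8°) ≈ 3.43.

3.43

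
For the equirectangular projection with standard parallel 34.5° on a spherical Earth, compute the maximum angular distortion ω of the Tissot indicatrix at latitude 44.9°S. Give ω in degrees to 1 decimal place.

In the equirectangular projection with standard parallel φ₀ = 34.5° (x = Rλ cos φ₀, y = Rφ), meridians are true-scale (h = 1) and the parallel scale is k = cos φ₀ / cos φ.
At 44.9°: h = 1.000, k = 1.163; principal scales a = 1.163, b = 1.000.
sin(ω/2) = (a − b)/(a + b) = 0.1635/2.163 = 0.07556, so ω = 2 arcsin(0.07556) ≈ 8.7°.

8.7°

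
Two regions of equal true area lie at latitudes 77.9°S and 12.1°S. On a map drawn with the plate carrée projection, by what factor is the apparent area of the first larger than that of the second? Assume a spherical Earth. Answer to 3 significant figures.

For the equirectangular projection with φ₀ = 0 (plate carrée), h = 1 along meridians and k = sec φ along parallels.
Areal scale at 77.9°: h·k = 1.000 × 4.771 = 4.771.
Areal scale at 12.1°: h·k = 1.000 × 1.023 = 1.023.
Ratio = 4.771/1.023 ≈ 4.66.

4.66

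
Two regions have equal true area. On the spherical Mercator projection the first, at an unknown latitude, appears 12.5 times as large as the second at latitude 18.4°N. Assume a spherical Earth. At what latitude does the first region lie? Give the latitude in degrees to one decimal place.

On Mercator, (apparent₁)/(apparent₂) = sec²φ₁ / sec²φ₂ when true areas are equal.
cos²φ₂ / cos²φ₁ = 12.5  ⇒  cos φ₁ = cos 18.4° / √12.5 = 0.9489/3.536 = 0.2684.
φ₁ = arccos(0.2684) ≈ 74.4°.

74.4°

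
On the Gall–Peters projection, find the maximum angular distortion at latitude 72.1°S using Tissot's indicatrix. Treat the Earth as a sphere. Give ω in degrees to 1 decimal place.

The Gall–Peters projection is cylindrical equal-area with φ₀ = 45°. Cylindrical equal-area (φ₀ = 45°): h = cos φ / cos 45° along meridians, k = cos 45° / cos φ along parallels; h·k = 1.
At 72.1°: h = 0.4347, k = 2.301; principal scales a = 2.301, b = 0.4347.
sin(ω/2) = (a − b)/(a + b) = 1.866/2.735 = 0.6822, so ω = 2 arcsin(0.6822) ≈ 86.0°.

86.0°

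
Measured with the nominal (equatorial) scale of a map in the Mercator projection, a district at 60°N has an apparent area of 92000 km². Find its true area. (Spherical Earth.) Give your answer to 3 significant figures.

The Mercator projection is conformal; its linear scale factor is the same in every direction and equals sec φ = 1/cos φ.
Areal scale = k² = sec²φ = 1/cos²(60°) = 1/0.5000² = 4.000.
True area = apparent / (areal scale) = 92000 / 4.000 ≈ 23000 km².

23000 km²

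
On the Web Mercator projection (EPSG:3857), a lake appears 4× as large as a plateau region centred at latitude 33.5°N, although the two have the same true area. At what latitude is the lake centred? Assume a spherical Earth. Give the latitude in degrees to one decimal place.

65.4°

Mercator areal scale is sec²φ, so apparent-area ratio = sec²φ₁ / sec²φ₂ = cos²φ₂ / cos²φ₁.
cos²φ₂ / cos²φ₁ = 4  ⇒  cos φ₁ = cos 33.5° / √4 = 0.8339/2.000 = 0.4169.
φ₁ = arccos(0.4169) ≈ 65.4°.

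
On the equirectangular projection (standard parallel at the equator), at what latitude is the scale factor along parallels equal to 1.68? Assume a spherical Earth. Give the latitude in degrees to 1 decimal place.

53.5°

Plate carrée: h = 1, k = sec φ along parallels.
sec φ = 1.68  ⇒  cos φ = 0.5952  ⇒  φ ≈ 53.5°.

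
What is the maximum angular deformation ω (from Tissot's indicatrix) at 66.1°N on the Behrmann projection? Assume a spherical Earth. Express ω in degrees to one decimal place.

Behrmann is a cylindrical equal-area projection with standard parallels at ±30°. A cylindrical equal-area projection with standard parallel φ₀ has meridian scale h = cos φ / cos φ₀ and parallel scale k = cos φ₀ / cos φ (so areas are preserved, h·k = 1).
At 66.1°: h = 0.4678, k = 2.138; principal scales a = 2.138, b = 0.4678.
sin(ω/2) = (a − b)/(a + b) = 1.670/2.605 = 0.6409, so ω = 2 arcsin(0.6409) ≈ 79.7°.

79.7°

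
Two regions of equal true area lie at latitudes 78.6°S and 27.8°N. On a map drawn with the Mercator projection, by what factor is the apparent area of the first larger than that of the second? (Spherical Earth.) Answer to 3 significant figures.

20.0

On Mercator, area is exaggerated by sec²φ = 1/cos²φ.
At 78.6°: sec²(78.6°) = 1/0.1977² = 25.60.
At 27.8°: sec²(27.8°) = 1/0.8846² = 1.278.
Ratio = 25.60/1.278 = cos²(27.8°)/cos²(78.6°) ≈ 20.0.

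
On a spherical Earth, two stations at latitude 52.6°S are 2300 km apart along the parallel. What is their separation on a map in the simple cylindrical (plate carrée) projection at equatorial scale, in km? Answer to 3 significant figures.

3790 km

In the plate carrée (x = Rλ, y = Rφ), meridians are true-scale (h = 1) and parallels are stretched by k = sec φ.
Along the parallel, k = sec 52.6° = 1/0.6074 = 1.646.
Map distance = 2300 × 1.646 ≈ 3790 km.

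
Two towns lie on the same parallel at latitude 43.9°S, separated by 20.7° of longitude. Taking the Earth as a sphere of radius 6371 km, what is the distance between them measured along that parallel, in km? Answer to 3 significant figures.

Arc length along a parallel = R cos φ · Δλ (with Δλ in radians).
= 6371 × cos 43.9° × (20.7° × π/180) = 6371 × 0.7206 × 0.3613 ≈ 1660 km.

1660 km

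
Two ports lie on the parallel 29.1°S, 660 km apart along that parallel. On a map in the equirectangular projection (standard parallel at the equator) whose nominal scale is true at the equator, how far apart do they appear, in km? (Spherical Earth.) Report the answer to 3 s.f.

In the plate carrée (x = Rλ, y = Rφ), meridians are true-scale (h = 1) and parallels are stretched by k = sec φ.
Along the parallel, k = sec 29.1° = 1/0.8738 = 1.144.
Map distance = 660 × 1.144 ≈ 755 km.

755 km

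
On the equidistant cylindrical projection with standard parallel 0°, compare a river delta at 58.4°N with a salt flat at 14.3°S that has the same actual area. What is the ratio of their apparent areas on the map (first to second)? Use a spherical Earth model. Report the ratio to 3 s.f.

For the equirectangular projection with φ₀ = 0 (plate carrée), h = 1 along meridians and k = sec φ along parallels.
Areal scale at 58.4°: h·k = 1.000 × 1.908 = 1.908.
Areal scale at 14.3°: h·k = 1.000 × 1.032 = 1.032.
Ratio = 1.908/1.032 ≈ 1.85.

1.85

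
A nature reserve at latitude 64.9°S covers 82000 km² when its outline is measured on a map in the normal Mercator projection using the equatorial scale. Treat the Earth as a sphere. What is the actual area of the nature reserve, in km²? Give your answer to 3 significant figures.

14800 km²

Mercator is conformal, so the point scale is isotropic: h = k = sec φ = 1/cos φ.
Areal scale = k² = sec²φ = 1/cos²(64.9°) = 1/0.4242² = 5.557.
True area = apparent / (areal scale) = 82000 / 5.557 ≈ 14800 km².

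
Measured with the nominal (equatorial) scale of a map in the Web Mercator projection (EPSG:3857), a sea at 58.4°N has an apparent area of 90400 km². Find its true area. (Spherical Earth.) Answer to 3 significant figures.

Mercator is conformal, so the point scale is isotropic: h = k = sec φ = 1/cos φ.
Areal scale = k² = sec²φ = 1/cos²(58.4°) = 1/0.5240² = 3.642.
True area = apparent / (areal scale) = 90400 / 3.642 ≈ 24800 km².

24800 km²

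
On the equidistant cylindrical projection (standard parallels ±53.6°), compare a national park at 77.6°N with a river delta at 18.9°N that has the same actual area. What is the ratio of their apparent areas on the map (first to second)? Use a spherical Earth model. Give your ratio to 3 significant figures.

4.41

With standard parallel φ₀ = 53.6°, the equirectangular projection gives x = Rλ cos φ₀, y = Rφ, so h = 1 and k = cos 53.6° / cos φ.
Areal scale at 77.6°: h·k = 1.000 × 2.763 = 2.763.
Areal scale at 18.9°: h·k = 1.000 × 0.6272 = 0.6272.
Ratio = 2.763/0.6272 ≈ 4.41.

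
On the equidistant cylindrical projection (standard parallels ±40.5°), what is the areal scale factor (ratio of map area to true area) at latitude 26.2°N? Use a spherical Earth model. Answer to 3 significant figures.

The equidistant cylindrical projection with φ₀ = 40.5° has h = 1 (meridians true) and k = cos φ₀ / cos φ along parallels.
Areal scale = h·k = 1 × cos φ₀ / cos φ; at 26.2°, h = 1.000, k = 0.8475, so h·k = 0.8475.

0.847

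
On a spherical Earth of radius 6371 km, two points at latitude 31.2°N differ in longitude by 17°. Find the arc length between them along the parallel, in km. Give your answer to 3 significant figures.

1620 km

Arc length along a parallel = R cos φ · Δλ (with Δλ in radians).
= 6371 × cos 31.2° × (17° × π/180) = 6371 × 0.8554 × 0.2967 ≈ 1620 km.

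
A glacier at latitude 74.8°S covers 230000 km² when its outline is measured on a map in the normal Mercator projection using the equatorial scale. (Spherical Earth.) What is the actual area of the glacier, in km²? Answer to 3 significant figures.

15800 km²

The Mercator projection is conformal; its linear scale factor is the same in every direction and equals sec φ = 1/cos φ.
Areal scale = k² = sec²φ = 1/cos²(74.8°) = 1/0.2622² = 14.55.
True area = apparent / (areal scale) = 230000 / 14.55 ≈ 15800 km².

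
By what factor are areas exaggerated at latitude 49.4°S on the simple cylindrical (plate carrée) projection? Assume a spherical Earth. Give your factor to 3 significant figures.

For the equirectangular projection with φ₀ = 0 (plate carrée), h = 1 along meridians and k = sec φ along parallels.
Areal scale = h·k = 1 × sec φ; at 49.4°, h = 1.000, k = 1.537, so h·k = 1.537.

1.54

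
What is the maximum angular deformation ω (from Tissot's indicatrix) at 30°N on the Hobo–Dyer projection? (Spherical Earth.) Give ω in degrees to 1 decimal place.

10.0°

Hobo–Dyer is a cylindrical equal-area projection with standard parallels at ±37.5°. Cylindrical equal-area (φ₀ = 37.5°): h = cos φ / cos 37.5° along meridians, k = cos 37.5° / cos φ along parallels; h·k = 1.
At 30°: h = 1.092, k = 0.9161; principal scales a = 1.092, b = 0.9161.
sin(ω/2) = (a − b)/(a + b) = 0.1755/2.008 = 0.08742, so ω = 2 arcsin(0.08742) ≈ 10.0°.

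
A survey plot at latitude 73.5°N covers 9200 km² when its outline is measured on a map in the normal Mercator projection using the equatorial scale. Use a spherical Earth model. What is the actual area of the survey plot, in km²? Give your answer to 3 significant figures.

The Mercator projection is conformal; its linear scale factor is the same in every direction and equals sec φ = 1/cos φ.
Areal scale = k² = sec²φ = 1/cos²(73.5°) = 1/0.2840² = 12.40.
True area = apparent / (areal scale) = 9200 / 12.40 ≈ 742 km².

742 km²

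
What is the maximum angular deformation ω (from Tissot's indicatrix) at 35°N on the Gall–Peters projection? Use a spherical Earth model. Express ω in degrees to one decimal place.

The Gall–Peters projection is cylindrical equal-area with φ₀ = 45°. For cylindrical equal-area with standard parallel φ₀, h = cos φ / cos φ₀ and k = cos φ₀ / cos φ, so h·k = 1.
At 35°: h = 1.158, k = 0.8632; principal scales a = 1.158, b = 0.8632.
sin(ω/2) = (a − b)/(a + b) = 0.2952/2.022 = 0.1460, so ω = 2 arcsin(0.1460) ≈ 16.8°.

16.8°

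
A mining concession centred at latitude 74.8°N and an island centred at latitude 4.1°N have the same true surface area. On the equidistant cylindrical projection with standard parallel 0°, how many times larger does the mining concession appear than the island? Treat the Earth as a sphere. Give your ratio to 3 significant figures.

In the plate carrée (x = Rλ, y = Rφ), meridians are true-scale (h = 1) and parallels are stretched by k = sec φ.
Areal scale at 74.8°: h·k = 1.000 × 3.814 = 3.814.
Areal scale at 4.1°: h·k = 1.000 × 1.003 = 1.003.
Ratio = 3.814/1.003 ≈ 3.80.

3.80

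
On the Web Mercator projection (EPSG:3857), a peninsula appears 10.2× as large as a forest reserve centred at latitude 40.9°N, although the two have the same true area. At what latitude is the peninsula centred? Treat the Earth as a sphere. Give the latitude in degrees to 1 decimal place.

On Mercator, (apparent₁)/(apparent₂) = sec²φ₁ / sec²φ₂ when true areas are equal.
cos²φ₂ / cos²φ₁ = 10.2  ⇒  cos φ₁ = cos 40.9° / √10.2 = 0.7559/3.194 = 0.2367.
φ₁ = arccos(0.2367) ≈ 76.3°.

76.3°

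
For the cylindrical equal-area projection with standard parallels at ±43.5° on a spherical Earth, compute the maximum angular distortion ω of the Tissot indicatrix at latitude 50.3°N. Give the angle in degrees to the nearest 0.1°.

Cylindrical equal-area (φ₀ = 43.5°): h = cos φ / cos 43.5° along meridians, k = cos 43.5° / cos φ along parallels; h·k = 1.
At 50.3°: h = 0.8806, k = 1.136; principal scales a = 1.136, b = 0.8806.
sin(ω/2) = (a − b)/(a + b) = 0.2550/2.016 = 0.1265, so ω = 2 arcsin(0.1265) ≈ 14.5°.

14.5°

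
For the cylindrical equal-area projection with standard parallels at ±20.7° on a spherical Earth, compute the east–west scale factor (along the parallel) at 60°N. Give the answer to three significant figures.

1.87

For cylindrical equal-area with standard parallel φ₀, h = cos φ / cos φ₀ and k = cos φ₀ / cos φ, so h·k = 1.
k = cos 20.7° / cos 60° = 0.9354/0.5000 = 1.871.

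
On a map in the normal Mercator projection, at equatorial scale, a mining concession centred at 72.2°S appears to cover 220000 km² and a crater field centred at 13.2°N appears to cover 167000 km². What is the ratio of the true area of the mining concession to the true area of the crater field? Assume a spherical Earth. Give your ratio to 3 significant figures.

On Mercator the areal scale is sec²φ, so true area = apparent × cos²φ.
True area of mining concession: 220000 × cos²(72.2°) = 220000 × 0.09345 = 20560 km².
True area of crater field: 167000 × cos²(13.2°) = 167000 × 0.9479 = 158300 km².
Ratio = 20560 / 158300 ≈ 0.130.

0.130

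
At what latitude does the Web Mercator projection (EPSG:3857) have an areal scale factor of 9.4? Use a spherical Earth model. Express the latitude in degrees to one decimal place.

71.0°

Mercator areal scale is sec²φ.
sec²φ = 9.4  ⇒  cos²φ = 0.1064  ⇒  cos φ = 0.3262.
φ = arccos(0.3262) ≈ 71.0°.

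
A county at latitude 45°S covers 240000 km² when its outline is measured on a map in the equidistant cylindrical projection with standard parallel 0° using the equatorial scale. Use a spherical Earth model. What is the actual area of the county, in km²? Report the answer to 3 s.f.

For the equirectangular projection with φ₀ = 0 (plate carrée), h = 1 along meridians and k = sec φ along parallels.
Areal scale = h·k = 1 × sec φ; at 45°, h = 1.000, k = 1.414, so h·k = 1.414.
True area = apparent / (areal scale) = 240000 / 1.414 ≈ 170000 km².

170000 km²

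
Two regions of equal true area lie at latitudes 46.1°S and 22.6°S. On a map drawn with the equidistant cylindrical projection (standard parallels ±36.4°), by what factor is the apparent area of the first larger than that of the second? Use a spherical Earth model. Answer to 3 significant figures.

1.33

With standard parallel φ₀ = 36.4°, the equirectangular projection gives x = Rλ cos φ₀, y = Rφ, so h = 1 and k = cos 36.4° / cos φ.
Areal scale at 46.1°: h·k = 1.000 × 1.161 = 1.161.
Areal scale at 22.6°: h·k = 1.000 × 0.8718 = 0.8718.
Ratio = 1.161/0.8718 ≈ 1.33.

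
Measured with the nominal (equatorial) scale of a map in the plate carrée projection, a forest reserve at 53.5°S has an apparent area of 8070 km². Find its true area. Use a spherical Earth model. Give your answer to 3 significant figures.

Plate carrée maps x = Rλ, y = Rφ. The meridian scale is h = 1 and the parallel scale is k = 1/cos φ = sec φ.
Areal scale = h·k = 1 × sec φ; at 53.5°, h = 1.000, k = 1.681, so h·k = 1.681.
True area = apparent / (areal scale) = 8070 / 1.681 ≈ 4800 km².

4800 km²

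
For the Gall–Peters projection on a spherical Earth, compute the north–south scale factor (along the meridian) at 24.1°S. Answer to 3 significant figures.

1.29

The Gall–Peters projection is cylindrical equal-area with φ₀ = 45°. For cylindrical equal-area with standard parallel φ₀, h = cos φ / cos φ₀ and k = cos φ₀ / cos φ, so h·k = 1.
h = cos 24.1° / cos 45° = 0.9128/0.7071 = 1.291.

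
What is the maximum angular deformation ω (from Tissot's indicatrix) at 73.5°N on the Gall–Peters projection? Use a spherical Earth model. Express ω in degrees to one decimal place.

The Gall–Peters projection is cylindrical equal-area with φ₀ = 45°. Cylindrical equal-area (φ₀ = 45°): h = cos φ / cos 45° along meridians, k = cos 45° / cos φ along parallels; h·k = 1.
At 73.5°: h = 0.4017, k = 2.490; principal scales a = 2.490, b = 0.4017.
sin(ω/2) = (a − b)/(a + b) = 2.088/2.891 = 0.7222, so ω = 2 arcsin(0.7222) ≈ 92.5°.

92.5°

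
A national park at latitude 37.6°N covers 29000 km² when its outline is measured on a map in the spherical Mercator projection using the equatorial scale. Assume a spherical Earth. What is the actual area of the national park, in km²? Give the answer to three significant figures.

18200 km²

For Mercator, h = k = sec φ (a conformal cylindrical projection has a single point scale, 1/cos φ).
Areal scale = k² = sec²φ = 1/cos²(37.6°) = 1/0.7923² = 1.593.
True area = apparent / (areal scale) = 29000 / 1.593 ≈ 18200 km².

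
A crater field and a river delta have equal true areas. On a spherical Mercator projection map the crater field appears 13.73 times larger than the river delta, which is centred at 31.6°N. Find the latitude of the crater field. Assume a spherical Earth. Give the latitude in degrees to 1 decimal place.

On Mercator, (apparent₁)/(apparent₂) = sec²φ₁ / sec²φ₂ when true areas are equal.
cos²φ₂ / cos²φ₁ = 13.73  ⇒  cos φ₁ = cos 31.6° / √13.73 = 0.8517/3.705 = 0.2299.
φ₁ = arccos(0.2299) ≈ 76.7°.

76.7°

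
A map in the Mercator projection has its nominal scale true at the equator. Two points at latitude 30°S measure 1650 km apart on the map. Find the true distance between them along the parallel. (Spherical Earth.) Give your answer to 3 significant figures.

1430 km

Mercator is conformal, so the point scale is isotropic: h = k = sec φ = 1/cos φ.
Along the parallel at 30°, map distances are exaggerated by k = sec 30° = 1.155.
True distance = 1650 / 1.155 = 1650 × cos 30° ≈ 1430 km.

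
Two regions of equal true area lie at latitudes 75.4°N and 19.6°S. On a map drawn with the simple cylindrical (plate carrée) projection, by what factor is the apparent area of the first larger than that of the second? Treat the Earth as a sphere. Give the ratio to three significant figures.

3.74

In the plate carrée (x = Rλ, y = Rφ), meridians are true-scale (h = 1) and parallels are stretched by k = sec φ.
Areal scale at 75.4°: h·k = 1.000 × 3.967 = 3.967.
Areal scale at 19.6°: h·k = 1.000 × 1.062 = 1.062.
Ratio = 3.967/1.062 ≈ 3.74.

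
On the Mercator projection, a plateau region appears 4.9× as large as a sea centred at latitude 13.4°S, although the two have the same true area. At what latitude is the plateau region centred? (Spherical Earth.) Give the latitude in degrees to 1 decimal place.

On Mercator, (apparent₁)/(apparent₂) = sec²φ₁ / sec²φ₂ when true areas are equal.
cos²φ₂ / cos²φ₁ = 4.9  ⇒  cos φ₁ = cos 13.4° / √4.9 = 0.9728/2.214 = 0.4395.
φ₁ = arccos(0.4395) ≈ 63.9°.

63.9°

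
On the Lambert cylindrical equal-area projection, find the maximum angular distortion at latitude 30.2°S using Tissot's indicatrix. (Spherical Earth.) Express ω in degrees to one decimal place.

The Lambert cylindrical equal-area projection is the cylindrical equal-area projection with its standard parallel at the equator (φ₀ = 0). Cylindrical equal-area (φ₀ = 0°): h = cos φ / cos 0° along meridians, k = cos 0° / cos φ along parallels; h·k = 1.
At 30.2°: h = 0.8643, k = 1.157; principal scales a = 1.157, b = 0.8643.
sin(ω/2) = (a − b)/(a + b) = 0.2928/2.021 = 0.1448, so ω = 2 arcsin(0.1448) ≈ 16.7°.

16.7°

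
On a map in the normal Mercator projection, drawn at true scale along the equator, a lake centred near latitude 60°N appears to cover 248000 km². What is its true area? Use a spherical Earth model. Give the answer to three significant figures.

Mercator is conformal, so the point scale is isotropic: h = k = sec φ = 1/cos φ.
Areal scale = k² = sec²φ = 1/cos²(60°) = 1/0.5000² = 4.000.
True area = apparent / (areal scale) = 248000 / 4.000 ≈ 62000 km².

62000 km²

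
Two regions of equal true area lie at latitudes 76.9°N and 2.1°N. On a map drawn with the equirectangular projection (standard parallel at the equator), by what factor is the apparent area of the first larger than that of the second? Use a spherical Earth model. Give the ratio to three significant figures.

For the equirectangular projection with φ₀ = 0 (plate carrée), h = 1 along meridians and k = sec φ along parallels.
Areal scale at 76.9°: h·k = 1.000 × 4.412 = 4.412.
Areal scale at 2.1°: h·k = 1.000 × 1.001 = 1.001.
Ratio = 4.412/1.001 ≈ 4.41.

4.41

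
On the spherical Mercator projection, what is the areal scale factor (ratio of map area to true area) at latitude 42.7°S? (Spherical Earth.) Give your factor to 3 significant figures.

1.85

Mercator is conformal, so the point scale is isotropic: h = k = sec φ = 1/cos φ.
Areal scale = k² = sec²φ = 1/cos²(42.7°) = 1/0.7349² = 1.852.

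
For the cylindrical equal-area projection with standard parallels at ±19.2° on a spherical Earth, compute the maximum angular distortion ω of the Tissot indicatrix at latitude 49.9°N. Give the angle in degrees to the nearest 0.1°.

A cylindrical equal-area projection with standard parallel φ₀ has meridian scale h = cos φ / cos φ₀ and parallel scale k = cos φ₀ / cos φ (so areas are preserved, h·k = 1).
At 49.9°: h = 0.6821, k = 1.466; principal scales a = 1.466, b = 0.6821.
sin(ω/2) = (a − b)/(a + b) = 0.7841/2.148 = 0.3650, so ω = 2 arcsin(0.3650) ≈ 42.8°.

42.8°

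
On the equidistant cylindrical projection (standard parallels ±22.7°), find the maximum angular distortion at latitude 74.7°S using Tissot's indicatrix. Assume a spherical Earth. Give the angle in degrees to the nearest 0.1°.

67.4°

With standard parallel φ₀ = 22.7°, the equirectangular projection gives x = Rλ cos φ₀, y = Rφ, so h = 1 and k = cos 22.7° / cos φ.
At 74.7°: h = 1.000, k = 3.496; principal scales a = 3.496, b = 1.000.
sin(ω/2) = (a − b)/(a + b) = 2.496/4.496 = 0.5552, so ω = 2 arcsin(0.5552) ≈ 67.4°.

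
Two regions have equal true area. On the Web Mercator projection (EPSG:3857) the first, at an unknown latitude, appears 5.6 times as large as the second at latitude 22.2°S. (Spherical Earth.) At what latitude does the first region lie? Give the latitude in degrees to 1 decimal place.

67.0°

Mercator areal scale is sec²φ, so apparent-area ratio = sec²φ₁ / sec²φ₂ = cos²φ₂ / cos²φ₁.
cos²φ₂ / cos²φ₁ = 5.6  ⇒  cos φ₁ = cos 22.2° / √5.6 = 0.9259/2.366 = 0.3913.
φ₁ = arccos(0.3913) ≈ 67.0°.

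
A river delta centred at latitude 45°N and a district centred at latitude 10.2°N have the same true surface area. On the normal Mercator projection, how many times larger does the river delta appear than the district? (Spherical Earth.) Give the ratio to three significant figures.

On Mercator, area is exaggerated by sec²φ = 1/cos²φ.
At 45°: sec²(45°) = 1/0.7071² = 2.000.
At 10.2°: sec²(10.2°) = 1/0.9842² = 1.032.
Ratio = 2.000/1.032 = cos²(10.2°)/cos²(45°) ≈ 1.94.

1.94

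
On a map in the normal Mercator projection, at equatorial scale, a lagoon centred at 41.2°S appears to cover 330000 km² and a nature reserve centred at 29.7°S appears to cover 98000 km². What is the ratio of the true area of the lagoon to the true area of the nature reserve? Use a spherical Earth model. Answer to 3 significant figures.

Since Mercator area scale is 1/cos²φ, the true area equals the apparent area multiplied by cos²φ.
True area of lagoon: 330000 × cos²(41.2°) = 330000 × 0.5661 = 186800 km².
True area of nature reserve: 98000 × cos²(29.7°) = 98000 × 0.7545 = 73940 km².
Ratio = 186800 / 73940 ≈ 2.53.

2.53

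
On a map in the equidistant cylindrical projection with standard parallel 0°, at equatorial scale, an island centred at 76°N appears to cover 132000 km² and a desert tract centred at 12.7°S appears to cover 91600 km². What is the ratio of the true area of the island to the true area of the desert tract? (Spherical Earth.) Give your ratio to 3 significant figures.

0.357

On the plate carrée, areal scale = h·k = 1 × sec φ, so true area = apparent × cos φ.
True area of island: 132000 × cos(76°) = 132000 × 0.2419 = 31930 km².
True area of desert tract: 91600 × cos(12.7°) = 91600 × 0.9755 = 89360 km².
Ratio = 31930 / 89360 ≈ 0.357.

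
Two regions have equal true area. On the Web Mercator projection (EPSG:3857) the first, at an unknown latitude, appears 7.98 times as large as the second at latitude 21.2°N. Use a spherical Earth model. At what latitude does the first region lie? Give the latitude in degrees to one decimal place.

Mercator areal scale is sec²φ, so apparent-area ratio = sec²φ₁ / sec²φ₂ = cos²φ₂ / cos²φ₁.
cos²φ₂ / cos²φ₁ = 7.98  ⇒  cos φ₁ = cos 21.2° / √7.98 = 0.9323/2.825 = 0.3300.
φ₁ = arccos(0.3300) ≈ 70.7°.

70.7°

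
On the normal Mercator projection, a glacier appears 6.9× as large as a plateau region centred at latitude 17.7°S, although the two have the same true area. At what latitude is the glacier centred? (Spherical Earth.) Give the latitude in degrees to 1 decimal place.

Mercator areal scale is sec²φ, so apparent-area ratio = sec²φ₁ / sec²φ₂ = cos²φ₂ / cos²φ₁.
cos²φ₂ / cos²φ₁ = 6.9  ⇒  cos φ₁ = cos 17.7° / √6.9 = 0.9527/2.627 = 0.3627.
φ₁ = arccos(0.3627) ≈ 68.7°.

68.7°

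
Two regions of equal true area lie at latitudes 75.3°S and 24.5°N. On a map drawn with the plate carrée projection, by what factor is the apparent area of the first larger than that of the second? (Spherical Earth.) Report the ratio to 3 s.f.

For the equirectangular projection with φ₀ = 0 (plate carrée), h = 1 along meridians and k = sec φ along parallels.
Areal scale at 75.3°: h·k = 1.000 × 3.941 = 3.941.
Areal scale at 24.5°: h·k = 1.000 × 1.099 = 1.099.
Ratio = 3.941/1.099 ≈ 3.59.

3.59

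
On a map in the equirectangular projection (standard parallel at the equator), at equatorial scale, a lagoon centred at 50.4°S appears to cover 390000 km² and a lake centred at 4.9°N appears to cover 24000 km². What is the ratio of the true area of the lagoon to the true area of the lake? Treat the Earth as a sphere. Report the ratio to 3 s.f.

10.4

Plate carrée has h = 1 and k = sec φ, giving areal scale sec φ; true area = (apparent area) · cos φ.
True area of lagoon: 390000 × cos(50.4°) = 390000 × 0.6374 = 248600 km².
True area of lake: 24000 × cos(4.9°) = 24000 × 0.9963 = 23910 km².
Ratio = 248600 / 23910 ≈ 10.4.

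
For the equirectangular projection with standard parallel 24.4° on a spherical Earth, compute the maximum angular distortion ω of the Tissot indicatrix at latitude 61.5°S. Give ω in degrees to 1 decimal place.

36.4°

With standard parallel φ₀ = 24.4°, the equirectangular projection gives x = Rλ cos φ₀, y = Rφ, so h = 1 and k = cos 24.4° / cos φ.
At 61.5°: h = 1.000, k = 1.909; principal scales a = 1.909, b = 1.000.
sin(ω/2) = (a − b)/(a + b) = 0.9086/2.909 = 0.3124, so ω = 2 arcsin(0.3124) ≈ 36.4°.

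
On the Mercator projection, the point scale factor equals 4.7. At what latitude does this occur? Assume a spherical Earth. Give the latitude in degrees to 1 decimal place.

Mercator scale is k = sec φ = 1/cos φ.
1/cos φ = 4.7  ⇒  cos φ = 0.2128  ⇒  φ = arccos(0.2128) ≈ 77.7°.

77.7°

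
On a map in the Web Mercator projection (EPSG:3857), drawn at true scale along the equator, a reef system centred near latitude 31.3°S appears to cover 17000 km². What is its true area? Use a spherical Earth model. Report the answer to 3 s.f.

12400 km²

For Mercator, h = k = sec φ (a conformal cylindrical projection has a single point scale, 1/cos φ).
Areal scale = k² = sec²φ = 1/cos²(31.3°) = 1/0.8545² = 1.370.
True area = apparent / (areal scale) = 17000 / 1.370 ≈ 12400 km².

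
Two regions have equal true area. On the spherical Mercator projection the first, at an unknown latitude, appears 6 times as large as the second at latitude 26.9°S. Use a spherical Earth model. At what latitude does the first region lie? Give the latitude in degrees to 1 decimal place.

68.6°

For equal true areas on Mercator, apparent areas scale as sec²φ, so the ratio is cos²φ₂ / cos²φ₁.
cos²φ₂ / cos²φ₁ = 6  ⇒  cos φ₁ = cos 26.9° / √6 = 0.8918/2.449 = 0.3641.
φ₁ = arccos(0.3641) ≈ 68.6°.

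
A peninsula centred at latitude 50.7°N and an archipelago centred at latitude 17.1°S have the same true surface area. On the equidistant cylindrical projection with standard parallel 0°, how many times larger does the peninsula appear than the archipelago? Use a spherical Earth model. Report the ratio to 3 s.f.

In the plate carrée (x = Rλ, y = Rφ), meridians are true-scale (h = 1) and parallels are stretched by k = sec φ.
Areal scale at 50.7°: h·k = 1.000 × 1.579 = 1.579.
Areal scale at 17.1°: h·k = 1.000 × 1.046 = 1.046.
Ratio = 1.579/1.046 ≈ 1.51.

1.51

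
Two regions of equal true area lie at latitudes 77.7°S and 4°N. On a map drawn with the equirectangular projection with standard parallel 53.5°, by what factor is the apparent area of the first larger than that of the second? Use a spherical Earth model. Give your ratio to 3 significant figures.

4.68

In the equirectangular projection with standard parallel φ₀ = 53.5° (x = Rλ cos φ₀, y = Rφ), meridians are true-scale (h = 1) and the parallel scale is k = cos φ₀ / cos φ.
Areal scale at 77.7°: h·k = 1.000 × 2.792 = 2.792.
Areal scale at 4°: h·k = 1.000 × 0.5963 = 0.5963.
Ratio = 2.792/0.5963 ≈ 4.68.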